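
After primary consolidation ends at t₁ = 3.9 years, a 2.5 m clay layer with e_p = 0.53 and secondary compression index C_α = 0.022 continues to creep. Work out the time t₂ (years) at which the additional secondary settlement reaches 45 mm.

S_s = C_α·H/(1+e_p)·log₁₀(t₂/t₁) ⇒ log₁₀(t₂/t₁) = S_s·(1+e_p)/(C_α·H).
log₁₀(t₂/t₁) = 0.045 × (1+0.53) / (0.022×2.5) = 1.252
t₂ = t₁ × 10^1.252 = 3.9 × 17.86 = 69.64 years

t₂ ≈ 69.6 years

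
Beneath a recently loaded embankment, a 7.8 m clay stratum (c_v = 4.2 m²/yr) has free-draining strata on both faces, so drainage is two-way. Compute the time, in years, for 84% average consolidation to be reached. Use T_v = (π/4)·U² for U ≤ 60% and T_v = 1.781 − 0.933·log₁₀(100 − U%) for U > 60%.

t ≈ 2.38 years

Drainage path length: H_d = H/2 = 3.9 m (double drainage).
U > 60%: T_v = 1.781 − 0.933·log₁₀(100 − 84) = 0.65756.
t = T_v·H_d²/c_v = 0.65756×3.9²/4.2 = 2.381 years.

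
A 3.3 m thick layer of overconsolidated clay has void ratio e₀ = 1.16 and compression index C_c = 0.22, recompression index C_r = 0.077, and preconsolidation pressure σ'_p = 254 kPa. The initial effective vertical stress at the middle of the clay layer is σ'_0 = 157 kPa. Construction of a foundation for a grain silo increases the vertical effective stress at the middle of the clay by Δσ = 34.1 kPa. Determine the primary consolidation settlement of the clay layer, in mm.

S_c ≈ 10 mm

Final effective stress: σ'_f = 157 + 34.1 = 191.1 kPa.
σ'_f = 191.1 ≤ σ'_p = 254 kPa, so the clay remains overconsolidated and only the recompression index applies:
S_c = C_r·H/(1+e₀)·log₁₀(σ'_f/σ'_0) = 0.077×3.3/2.16×log₁₀(191.1/157)
    = 0.11764 × 0.085361 = 0.01004 m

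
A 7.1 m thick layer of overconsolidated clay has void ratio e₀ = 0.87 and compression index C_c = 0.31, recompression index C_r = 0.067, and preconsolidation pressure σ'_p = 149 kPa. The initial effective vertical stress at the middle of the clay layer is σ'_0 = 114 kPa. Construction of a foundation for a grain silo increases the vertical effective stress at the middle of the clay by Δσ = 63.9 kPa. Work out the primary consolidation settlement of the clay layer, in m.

Final effective stress: σ'_f = 114 + 63.9 = 177.9 kPa.
σ'_f = 177.9 > σ'_p = 149 kPa, so the stress path crosses the preconsolidation pressure — recompression up to σ'_p, then virgin compression beyond:
S_c = H/(1+e₀)·[C_r·log₁₀(σ'_p/σ'_0) + C_c·log₁₀(σ'_f/σ'_p)]
    = 7.1/1.87 × [0.067×log₁₀(149/114) + 0.31×log₁₀(177.9/149)]
    = 3.7968 × [0.0077909 + 0.023867] = 0.1202 m

S_c ≈ 0.12 m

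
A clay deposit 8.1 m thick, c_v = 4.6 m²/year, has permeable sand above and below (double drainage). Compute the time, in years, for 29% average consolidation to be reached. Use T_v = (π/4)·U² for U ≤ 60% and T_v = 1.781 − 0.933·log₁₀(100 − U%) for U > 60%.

t ≈ 0.236 years

Drainage path length: H_d = H/2 = 4.05 m (double drainage).
U ≤ 60%: T_v = (π/4)·U² = (π/4)×0.29² = 0.066052.
t = T_v·H_d²/c_v = 0.066052×4.05²/4.6 = 0.2355 years.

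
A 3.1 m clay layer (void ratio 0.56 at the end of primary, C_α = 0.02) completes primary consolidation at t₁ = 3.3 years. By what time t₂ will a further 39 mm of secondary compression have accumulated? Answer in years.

t₂ ≈ 31.6 years

S_s = C_α·H/(1+e_p)·log₁₀(t₂/t₁) ⇒ log₁₀(t₂/t₁) = S_s·(1+e_p)/(C_α·H).
log₁₀(t₂/t₁) = 0.039 × (1+0.56) / (0.02×3.1) = 0.9813
t₂ = t₁ × 10^0.9813 = 3.3 × 9.578 = 31.61 years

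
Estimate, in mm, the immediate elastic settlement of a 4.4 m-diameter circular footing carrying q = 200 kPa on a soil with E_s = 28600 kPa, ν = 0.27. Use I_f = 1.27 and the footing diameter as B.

S_e ≈ 36.2 mm

Immediate (elastic) settlement: S_e = q·B·(1−ν²)/E_s · I_f.
S_e = 200 × 4.4 × (1 − 0.27²) / 28600 × 1.27
    = 200 × 4.4 × 0.9271 / 28600 × 1.27
    = 0.03623 m = 36.23 mm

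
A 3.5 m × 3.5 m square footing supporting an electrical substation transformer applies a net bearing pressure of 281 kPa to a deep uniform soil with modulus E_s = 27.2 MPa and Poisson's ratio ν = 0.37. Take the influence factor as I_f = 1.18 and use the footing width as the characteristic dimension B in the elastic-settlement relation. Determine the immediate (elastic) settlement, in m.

Immediate (elastic) settlement: S_e = q·B·(1−ν²)/E_s · I_f.
E_s = 27.2 MPa = 27200 kPa.
S_e = 281 × 3.5 × (1 − 0.37²) / 27200 × 1.18
    = 281 × 3.5 × 0.8631 / 27200 × 1.18
    = 0.03683 m

S_e ≈ 0.0368 m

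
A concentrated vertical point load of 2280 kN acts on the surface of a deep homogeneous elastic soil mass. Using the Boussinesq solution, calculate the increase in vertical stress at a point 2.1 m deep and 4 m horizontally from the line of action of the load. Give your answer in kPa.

Δσ_z ≈ 5.36 kPa

Boussinesq vertical stress below a point load on an elastic half-space:
Δσ_z = 3P/(2πz²) · [1 + (r/z)²]^(−5/2)
r/z = 4/2.1 = 1.9048; [1+(r/z)²]^(−5/2) = 0.021701.
Δσ_z = 3×2280/(2π×2.1²) × 0.021701 = 246.85 × 0.021701 = 5.357 kPa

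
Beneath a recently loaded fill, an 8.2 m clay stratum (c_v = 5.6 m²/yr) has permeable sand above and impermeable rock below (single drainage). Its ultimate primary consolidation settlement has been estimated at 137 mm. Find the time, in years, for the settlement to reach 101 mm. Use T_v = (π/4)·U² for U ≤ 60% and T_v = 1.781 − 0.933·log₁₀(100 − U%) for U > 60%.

Drainage path length: H_d = H = 8.2 m (single drainage).
U = S(t)/S_ult = 101/137 = 0.7372.
U > 60%: T_v = 1.781 − 0.933·log₁₀(100 − 73.723) = 0.45653.
t = T_v·H_d²/c_v = 0.45653×8.2²/5.6 = 5.482 years.

t ≈ 5.48 years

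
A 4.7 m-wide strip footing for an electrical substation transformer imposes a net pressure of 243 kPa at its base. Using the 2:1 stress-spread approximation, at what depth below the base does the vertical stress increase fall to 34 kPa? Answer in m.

2:1 spreading — at depth z the loaded area has grown by z in each plan dimension:
qB/(B+z) = Δσ_z ⇒ z = qB/Δσ_z − B = 243×4.7/34 − 4.7 = 28.89 m

z ≈ 28.9 m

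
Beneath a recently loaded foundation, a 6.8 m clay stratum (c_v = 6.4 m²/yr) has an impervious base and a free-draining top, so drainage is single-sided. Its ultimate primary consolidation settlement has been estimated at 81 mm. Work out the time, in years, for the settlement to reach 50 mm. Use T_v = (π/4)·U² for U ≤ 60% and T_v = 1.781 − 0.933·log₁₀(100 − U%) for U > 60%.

t ≈ 2.2 years

Drainage path length: H_d = H = 6.8 m (single drainage).
U = S(t)/S_ult = 50/81 = 0.6173.
U > 60%: T_v = 1.781 − 0.933·log₁₀(100 − 61.728) = 0.30418.
t = T_v·H_d²/c_v = 0.30418×6.8²/6.4 = 2.198 years.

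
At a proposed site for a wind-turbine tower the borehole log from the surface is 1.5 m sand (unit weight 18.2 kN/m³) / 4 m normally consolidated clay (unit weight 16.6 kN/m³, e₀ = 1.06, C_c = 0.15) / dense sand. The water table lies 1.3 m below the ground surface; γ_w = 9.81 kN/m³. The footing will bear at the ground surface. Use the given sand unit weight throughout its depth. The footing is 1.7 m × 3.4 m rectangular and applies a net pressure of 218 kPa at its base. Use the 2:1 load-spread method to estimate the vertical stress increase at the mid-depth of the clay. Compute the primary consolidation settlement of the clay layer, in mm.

Mid-depth of clay below the ground surface: z = 1.5 + 4/2 = 3.5 m.
Total vertical stress at mid-clay: σ_v = 18.2×1.5 + 16.6×2 = 60.5 kPa.
Pore pressure: u = 9.81×(3.5 − 1.3) = 21.582 kPa.
Initial effective stress: σ'_0 = σ_v − u = 60.5 − 21.582 = 38.918 kPa.
Stress increase at mid-clay by the 2:1 spreading method:
Δσ = qBL/((B+z)(L+z)) = 218×1.7×3.4/((1.7+3.5)(3.4+3.5)) = 35.118 kPa
Final effective stress: σ'_f = σ'_0 + Δσ = 38.918 + 35.118 = 74.036 kPa.
Normally consolidated clay, so the full stress increment lies on the virgin compression line:
S_c = C_c·H/(1+e₀)·log₁₀(σ'_f/σ'_0) = 0.15×4/(1+1.06)×log₁₀(74.036/38.918)
    = 0.29126 × 0.27929 = 0.08135 m

S_c ≈ 81.3 mm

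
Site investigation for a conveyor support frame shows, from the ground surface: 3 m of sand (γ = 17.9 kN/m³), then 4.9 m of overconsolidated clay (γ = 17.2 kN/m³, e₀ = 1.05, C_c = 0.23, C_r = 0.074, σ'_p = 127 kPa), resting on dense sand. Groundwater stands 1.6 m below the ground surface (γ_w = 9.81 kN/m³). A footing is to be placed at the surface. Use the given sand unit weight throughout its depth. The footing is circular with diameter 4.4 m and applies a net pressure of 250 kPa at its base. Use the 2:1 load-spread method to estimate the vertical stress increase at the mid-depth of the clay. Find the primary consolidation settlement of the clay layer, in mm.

S_c ≈ 47.6 mm

Mid-depth of clay below the ground surface: z = 3 + 4.9/2 = 5.45 m.
Total vertical stress at mid-clay: σ_v = 17.9×3 + 17.2×2.45 = 95.84 kPa.
Pore pressure: u = 9.81×(5.45 − 1.6) = 37.769 kPa.
Initial effective stress: σ'_0 = σ_v − u = 95.84 − 37.769 = 58.071 kPa.
Stress increase at mid-clay by the 2:1 spreading method:
Δσ ≈ qD²/(D+z)² = 250×4.4²/(4.4+5.45)² = 49.885 kPa
Final effective stress: σ'_f = 58.071 + 49.885 = 107.96 kPa.
σ'_f = 107.96 ≤ σ'_p = 127 kPa, so the clay remains overconsolidated and only the recompression index applies:
S_c = C_r·H/(1+e₀)·log₁₀(σ'_f/σ'_0) = 0.074×4.9/2.05×log₁₀(107.96/58.071)
    = 0.17687 × 0.2693 = 0.04763 m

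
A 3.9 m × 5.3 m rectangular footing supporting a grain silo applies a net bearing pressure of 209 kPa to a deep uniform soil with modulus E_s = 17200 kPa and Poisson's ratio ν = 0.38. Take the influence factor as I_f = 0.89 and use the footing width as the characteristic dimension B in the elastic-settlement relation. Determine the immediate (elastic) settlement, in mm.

S_e ≈ 36.1 mm

Immediate (elastic) settlement: S_e = q·B·(1−ν²)/E_s · I_f.
S_e = 209 × 3.9 × (1 − 0.38²) / 17200 × 0.89
    = 209 × 3.9 × 0.8556 / 17200 × 0.89
    = 0.03609 m = 36.09 mm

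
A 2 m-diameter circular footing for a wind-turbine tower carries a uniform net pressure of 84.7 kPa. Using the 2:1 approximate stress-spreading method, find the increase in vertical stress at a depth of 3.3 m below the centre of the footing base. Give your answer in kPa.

By the 2:1 method the load spreads at 1 horizontal : 2 vertical, so at depth z the loaded area has grown by z in each plan dimension:
Δσ ≈ qD²/(D+z)² = 84.7×2²/(2+3.3)² = 12.061 kPa

Δσ_z ≈ 12.1 kPa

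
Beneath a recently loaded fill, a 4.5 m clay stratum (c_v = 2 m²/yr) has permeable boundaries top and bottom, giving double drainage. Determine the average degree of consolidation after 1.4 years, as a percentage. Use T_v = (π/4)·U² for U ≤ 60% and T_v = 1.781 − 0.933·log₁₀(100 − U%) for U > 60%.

U ≈ 79.3 %

Drainage path length: H_d = H/2 = 2.25 m (double drainage).
T_v = c_v·t/H_d² = 2×1.4/2.25² = 0.55309.
T_v = 0.55309 corresponds to the U > 60% branch:
U = 1 − 10^((1.781 − T_v)/0.933)/100 = 0.7929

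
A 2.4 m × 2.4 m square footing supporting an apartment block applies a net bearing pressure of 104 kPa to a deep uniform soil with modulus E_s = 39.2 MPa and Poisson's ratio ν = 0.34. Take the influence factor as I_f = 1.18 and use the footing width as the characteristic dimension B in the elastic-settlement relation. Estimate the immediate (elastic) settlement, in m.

S_e ≈ 0.00664 m

Immediate (elastic) settlement: S_e = q·B·(1−ν²)/E_s · I_f.
E_s = 39.2 MPa = 39200 kPa.
S_e = 104 × 2.4 × (1 − 0.34²) / 39200 × 1.18
    = 104 × 2.4 × 0.8844 / 39200 × 1.18
    = 0.006645 m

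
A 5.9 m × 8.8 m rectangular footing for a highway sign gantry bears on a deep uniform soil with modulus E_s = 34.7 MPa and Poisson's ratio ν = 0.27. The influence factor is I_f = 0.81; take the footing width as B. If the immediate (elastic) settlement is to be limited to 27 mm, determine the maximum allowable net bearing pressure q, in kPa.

q ≈ 211 kPa

E_s = 34.7 MPa = 34700 kPa.
S_e = q·B·(1−ν²)/E_s · I_f  ⇒  q = S_e·E_s / (B·(1−ν²)·I_f).
q = 0.027 × 34700 / (5.9 × 0.9271 × 0.81) = 211.5 kPa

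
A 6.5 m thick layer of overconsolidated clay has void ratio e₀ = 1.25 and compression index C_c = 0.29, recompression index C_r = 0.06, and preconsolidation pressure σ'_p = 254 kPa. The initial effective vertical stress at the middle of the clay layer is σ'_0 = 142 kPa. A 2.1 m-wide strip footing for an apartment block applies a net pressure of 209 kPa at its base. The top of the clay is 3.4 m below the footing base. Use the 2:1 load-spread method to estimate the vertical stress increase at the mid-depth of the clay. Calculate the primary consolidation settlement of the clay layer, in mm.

S_c ≈ 22.8 mm

Mid-depth of clay below the footing base: z = 3.4 + 6.5/2 = 6.65 m.
Stress increase at mid-clay by the 2:1 spreading method:
Δσ = qB/(B+z) = 209×2.1/(2.1+6.65) = 50.16 kPa
Final effective stress: σ'_f = 142 + 50.16 = 192.16 kPa.
σ'_f = 192.16 ≤ σ'_p = 254 kPa, so the clay remains overconsolidated and only the recompression index applies:
S_c = C_r·H/(1+e₀)·log₁₀(σ'_f/σ'_0) = 0.06×6.5/2.25×log₁₀(192.16/142)
    = 0.17333 × 0.13137 = 0.02277 m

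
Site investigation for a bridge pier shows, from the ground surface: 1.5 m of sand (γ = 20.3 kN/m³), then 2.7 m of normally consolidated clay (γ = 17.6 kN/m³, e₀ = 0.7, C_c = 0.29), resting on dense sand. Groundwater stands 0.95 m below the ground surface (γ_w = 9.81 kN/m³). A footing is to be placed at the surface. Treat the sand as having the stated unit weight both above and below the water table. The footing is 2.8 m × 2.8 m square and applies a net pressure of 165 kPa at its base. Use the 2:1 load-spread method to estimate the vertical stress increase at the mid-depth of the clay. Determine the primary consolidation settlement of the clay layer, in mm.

S_c ≈ 152 mm

Mid-depth of clay below the ground surface: z = 1.5 + 2.7/2 = 2.85 m.
Total vertical stress at mid-clay: σ_v = 20.3×1.5 + 17.6×1.35 = 54.21 kPa.
Pore pressure: u = 9.81×(2.85 − 0.95) = 18.639 kPa.
Initial effective stress: σ'_0 = σ_v − u = 54.21 − 18.639 = 35.571 kPa.
Stress increase at mid-clay by the 2:1 spreading method:
Δσ = qBL/((B+z)(L+z)) = 165×2.8×2.8/((2.8+2.85)(2.8+2.85)) = 40.523 kPa
Final effective stress: σ'_f = σ'_0 + Δσ = 35.571 + 40.523 = 76.094 kPa.
Normally consolidated clay, so the full stress increment lies on the virgin compression line:
S_c = C_c·H/(1+e₀)·log₁₀(σ'_f/σ'_0) = 0.29×2.7/(1+0.7)×log₁₀(76.094/35.571)
    = 0.46059 × 0.33025 = 0.1521 m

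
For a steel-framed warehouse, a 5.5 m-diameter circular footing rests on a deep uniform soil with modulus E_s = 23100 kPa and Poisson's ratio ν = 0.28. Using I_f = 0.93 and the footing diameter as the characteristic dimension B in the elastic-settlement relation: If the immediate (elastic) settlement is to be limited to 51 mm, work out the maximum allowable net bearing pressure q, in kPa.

q ≈ 250 kPa

S_e = q·B·(1−ν²)/E_s · I_f  ⇒  q = S_e·E_s / (B·(1−ν²)·I_f).
q = 0.051 × 23100 / (5.5 × 0.9216 × 0.93) = 249.9 kPa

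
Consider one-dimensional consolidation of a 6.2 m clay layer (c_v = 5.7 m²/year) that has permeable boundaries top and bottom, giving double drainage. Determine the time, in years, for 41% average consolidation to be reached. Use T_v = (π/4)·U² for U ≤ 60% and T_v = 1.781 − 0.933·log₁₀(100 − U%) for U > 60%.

t ≈ 0.223 years

Drainage path length: H_d = H/2 = 3.1 m (double drainage).
U ≤ 60%: T_v = (π/4)·U² = (π/4)×0.41² = 0.13203.
t = T_v·H_d²/c_v = 0.13203×3.1²/5.7 = 0.2226 years.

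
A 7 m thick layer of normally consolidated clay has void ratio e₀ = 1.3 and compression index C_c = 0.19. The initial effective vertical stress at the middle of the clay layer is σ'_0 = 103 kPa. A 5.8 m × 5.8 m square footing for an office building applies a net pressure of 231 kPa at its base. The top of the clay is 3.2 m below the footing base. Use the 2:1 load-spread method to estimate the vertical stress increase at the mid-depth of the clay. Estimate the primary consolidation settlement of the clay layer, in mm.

S_c ≈ 98.9 mm

Mid-depth of clay below the footing base: z = 3.2 + 7/2 = 6.7 m.
Stress increase at mid-clay by the 2:1 spreading method:
Δσ = qBL/((B+z)(L+z)) = 231×5.8×5.8/((5.8+6.7)(5.8+6.7)) = 49.733 kPa
Final effective stress: σ'_f = σ'_0 + Δσ = 103 + 49.733 = 152.73 kPa.
Normally consolidated clay, so the full stress increment lies on the virgin compression line:
S_c = C_c·H/(1+e₀)·log₁₀(σ'_f/σ'_0) = 0.19×7/(1+1.3)×log₁₀(152.73/103)
    = 0.57826 × 0.17109 = 0.09893 m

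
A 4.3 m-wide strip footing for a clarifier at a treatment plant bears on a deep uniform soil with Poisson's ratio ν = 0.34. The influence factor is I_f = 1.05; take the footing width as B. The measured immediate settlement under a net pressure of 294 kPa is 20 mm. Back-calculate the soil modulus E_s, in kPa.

S_e = q·B·(1−ν²)/E_s · I_f  ⇒  E_s = q·B·(1−ν²)·I_f / S_e.
E_s = 294 × 4.3 × 0.8844 × 1.05 / 0.02 = 58700 kPa

E_s ≈ 58700 kPa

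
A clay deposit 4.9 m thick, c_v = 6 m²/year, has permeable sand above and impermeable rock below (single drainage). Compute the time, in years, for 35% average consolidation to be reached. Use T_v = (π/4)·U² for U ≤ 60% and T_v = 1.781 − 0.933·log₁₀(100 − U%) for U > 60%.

t ≈ 0.385 years

Drainage path length: H_d = H = 4.9 m (single drainage).
U ≤ 60%: T_v = (π/4)·U² = (π/4)×0.35² = 0.096211.
t = T_v·H_d²/c_v = 0.096211×4.9²/6 = 0.385 years.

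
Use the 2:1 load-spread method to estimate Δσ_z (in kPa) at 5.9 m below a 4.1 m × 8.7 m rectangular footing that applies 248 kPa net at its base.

Δσ_z ≈ 60.6 kPa

By the 2:1 method the load spreads at 1 horizontal : 2 vertical, so at depth z the loaded area has grown by z in each plan dimension:
Δσ = qBL/((B+z)(L+z)) = 248×4.1×8.7/((4.1+5.9)(8.7+5.9)) = 60.59 kPa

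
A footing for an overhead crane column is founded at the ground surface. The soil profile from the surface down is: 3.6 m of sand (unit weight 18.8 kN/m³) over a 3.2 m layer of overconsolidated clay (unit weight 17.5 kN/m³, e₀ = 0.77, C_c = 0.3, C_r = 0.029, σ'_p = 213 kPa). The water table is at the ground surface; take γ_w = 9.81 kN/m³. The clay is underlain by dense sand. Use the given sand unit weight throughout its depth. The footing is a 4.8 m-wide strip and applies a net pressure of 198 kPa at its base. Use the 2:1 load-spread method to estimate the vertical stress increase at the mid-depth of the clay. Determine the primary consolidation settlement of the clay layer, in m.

S_c ≈ 0.026 m

Mid-depth of clay below the ground surface: z = 3.6 + 3.2/2 = 5.2 m.
Total vertical stress at mid-clay: σ_v = 18.8×3.6 + 17.5×1.6 = 95.68 kPa.
Pore pressure: u = 9.81×(5.2 − 0) = 51.012 kPa.
Initial effective stress: σ'_0 = σ_v − u = 95.68 − 51.012 = 44.668 kPa.
Stress increase at mid-clay by the 2:1 spreading method:
Δσ = qB/(B+z) = 198×4.8/(4.8+5.2) = 95.04 kPa
Final effective stress: σ'_f = 44.668 + 95.04 = 139.71 kPa.
σ'_f = 139.71 ≤ σ'_p = 213 kPa, so the clay remains overconsolidated and only the recompression index applies:
S_c = C_r·H/(1+e₀)·log₁₀(σ'_f/σ'_0) = 0.029×3.2/1.77×log₁₀(139.71/44.668)
    = 0.052429 × 0.49523 = 0.02596 m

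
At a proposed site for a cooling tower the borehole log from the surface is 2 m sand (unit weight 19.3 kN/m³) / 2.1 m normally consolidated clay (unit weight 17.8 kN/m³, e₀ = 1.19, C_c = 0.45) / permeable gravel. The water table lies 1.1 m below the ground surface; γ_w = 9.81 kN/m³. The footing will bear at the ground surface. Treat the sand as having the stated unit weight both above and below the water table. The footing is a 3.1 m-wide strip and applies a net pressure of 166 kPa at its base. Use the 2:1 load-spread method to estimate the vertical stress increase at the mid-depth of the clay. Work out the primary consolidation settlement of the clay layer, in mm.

S_c ≈ 218 mm

Mid-depth of clay below the ground surface: z = 2 + 2.1/2 = 3.05 m.
Total vertical stress at mid-clay: σ_v = 19.3×2 + 17.8×1.05 = 57.29 kPa.
Pore pressure: u = 9.81×(3.05 − 1.1) = 19.13 kPa.
Initial effective stress: σ'_0 = σ_v − u = 57.29 − 19.13 = 38.16 kPa.
Stress increase at mid-clay by the 2:1 spreading method:
Δσ = qB/(B+z) = 166×3.1/(3.1+3.05) = 83.675 kPa
Final effective stress: σ'_f = σ'_0 + Δσ = 38.16 + 83.675 = 121.83 kPa.
Normally consolidated clay, so the full stress increment lies on the virgin compression line:
S_c = C_c·H/(1+e₀)·log₁₀(σ'_f/σ'_0) = 0.45×2.1/(1+1.19)×log₁₀(121.83/38.16)
    = 0.43151 × 0.50415 = 0.2175 m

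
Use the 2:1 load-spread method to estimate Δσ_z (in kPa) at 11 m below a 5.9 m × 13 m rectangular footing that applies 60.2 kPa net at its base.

By the 2:1 method the load spreads at 1 horizontal : 2 vertical, so at depth z the loaded area has grown by z in each plan dimension:
Δσ = qBL/((B+z)(L+z)) = 60.2×5.9×13/((5.9+11)(13+11)) = 11.384 kPa

Δσ_z ≈ 11.4 kPa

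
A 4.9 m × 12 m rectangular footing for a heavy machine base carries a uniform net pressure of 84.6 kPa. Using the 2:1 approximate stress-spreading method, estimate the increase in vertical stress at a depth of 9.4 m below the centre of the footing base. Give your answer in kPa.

Δσ_z ≈ 16.3 kPa

By the 2:1 method the load spreads at 1 horizontal : 2 vertical, so at depth z the loaded area has grown by z in each plan dimension:
Δσ = qBL/((B+z)(L+z)) = 84.6×4.9×12/((4.9+9.4)(12+9.4)) = 16.255 kPa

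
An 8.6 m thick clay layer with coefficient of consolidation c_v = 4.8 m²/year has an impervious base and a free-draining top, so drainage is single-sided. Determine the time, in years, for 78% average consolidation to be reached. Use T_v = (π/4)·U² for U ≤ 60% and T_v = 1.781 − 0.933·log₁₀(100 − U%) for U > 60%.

t ≈ 8.14 years

Drainage path length: H_d = H = 8.6 m (single drainage).
U > 60%: T_v = 1.781 − 0.933·log₁₀(100 − 78) = 0.52852.
t = T_v·H_d²/c_v = 0.52852×8.6²/4.8 = 8.144 years.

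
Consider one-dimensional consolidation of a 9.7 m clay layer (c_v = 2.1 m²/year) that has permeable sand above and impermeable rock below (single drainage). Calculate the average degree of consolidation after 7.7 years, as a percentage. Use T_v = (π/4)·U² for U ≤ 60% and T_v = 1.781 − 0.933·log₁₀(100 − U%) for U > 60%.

U ≈ 46.8 %

Drainage path length: H_d = H = 9.7 m (single drainage).
T_v = c_v·t/H_d² = 2.1×7.7/9.7² = 0.17186.
T_v = 0.17186 corresponds to the U ≤ 60% branch:
U = √(4T_v/π) = 0.4678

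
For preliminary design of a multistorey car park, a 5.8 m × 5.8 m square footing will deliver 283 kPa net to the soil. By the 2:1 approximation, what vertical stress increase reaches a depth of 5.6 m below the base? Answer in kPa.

By the 2:1 method the load spreads at 1 horizontal : 2 vertical, so at depth z the loaded area has grown by z in each plan dimension:
Δσ = qBL/((B+z)(L+z)) = 283×5.8×5.8/((5.8+5.6)(5.8+5.6)) = 73.254 kPa

Δσ_z ≈ 73.3 kPa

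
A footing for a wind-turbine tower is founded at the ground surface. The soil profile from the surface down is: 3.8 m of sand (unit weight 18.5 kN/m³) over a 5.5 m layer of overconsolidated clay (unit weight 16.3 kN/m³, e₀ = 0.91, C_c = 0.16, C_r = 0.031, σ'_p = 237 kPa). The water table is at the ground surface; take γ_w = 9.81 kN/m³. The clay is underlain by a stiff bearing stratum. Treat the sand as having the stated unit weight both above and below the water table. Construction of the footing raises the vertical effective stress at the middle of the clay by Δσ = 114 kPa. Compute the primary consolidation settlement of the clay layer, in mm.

S_c ≈ 45.6 mm

Mid-depth of clay below the ground surface: z = 3.8 + 5.5/2 = 6.55 m.
Total vertical stress at mid-clay: σ_v = 18.5×3.8 + 16.3×2.75 = 115.12 kPa.
Pore pressure: u = 9.81×(6.55 − 0) = 64.255 kPa.
Initial effective stress: σ'_0 = σ_v − u = 115.12 − 64.255 = 50.865 kPa.
Final effective stress: σ'_f = 50.865 + 114 = 164.87 kPa.
σ'_f = 164.87 ≤ σ'_p = 237 kPa, so the clay remains overconsolidated and only the recompression index applies:
S_c = C_r·H/(1+e₀)·log₁₀(σ'_f/σ'_0) = 0.031×5.5/1.91×log₁₀(164.87/50.865)
    = 0.089268 × 0.51072 = 0.04559 m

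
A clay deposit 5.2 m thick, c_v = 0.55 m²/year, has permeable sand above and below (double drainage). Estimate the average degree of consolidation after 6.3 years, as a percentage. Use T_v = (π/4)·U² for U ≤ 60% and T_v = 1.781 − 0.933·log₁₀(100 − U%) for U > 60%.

U ≈ 77.1 %

Drainage path length: H_d = H/2 = 2.6 m (double drainage).
T_v = c_v·t/H_d² = 0.55×6.3/2.6² = 0.51257.
T_v = 0.51257 corresponds to the U > 60% branch:
U = 1 − 10^((1.781 − T_v)/0.933)/100 = 0.7712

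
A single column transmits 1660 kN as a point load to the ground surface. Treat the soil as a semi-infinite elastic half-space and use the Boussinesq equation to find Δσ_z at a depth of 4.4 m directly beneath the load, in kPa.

Δσ_z ≈ 40.9 kPa

Boussinesq vertical stress below a point load on an elastic half-space:
Δσ_z = 3P/(2πz²) · [1 + (r/z)²]^(−5/2)
r/z = 0/4.4 = 0; [1+(r/z)²]^(−5/2) = 1.
Δσ_z = 3×1660/(2π×4.4²) × 1 = 40.94 × 1 = 40.94 kPa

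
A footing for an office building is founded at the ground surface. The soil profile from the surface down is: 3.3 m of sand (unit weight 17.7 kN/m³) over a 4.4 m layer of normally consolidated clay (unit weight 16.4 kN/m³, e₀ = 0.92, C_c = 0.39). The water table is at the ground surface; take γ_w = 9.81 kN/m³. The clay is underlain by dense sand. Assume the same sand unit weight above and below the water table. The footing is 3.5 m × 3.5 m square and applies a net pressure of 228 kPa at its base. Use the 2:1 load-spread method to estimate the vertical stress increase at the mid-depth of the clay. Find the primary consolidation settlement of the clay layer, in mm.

Mid-depth of clay below the ground surface: z = 3.3 + 4.4/2 = 5.5 m.
Total vertical stress at mid-clay: σ_v = 17.7×3.3 + 16.4×2.2 = 94.49 kPa.
Pore pressure: u = 9.81×(5.5 − 0) = 53.955 kPa.
Initial effective stress: σ'_0 = σ_v − u = 94.49 − 53.955 = 40.535 kPa.
Stress increase at mid-clay by the 2:1 spreading method:
Δσ = qBL/((B+z)(L+z)) = 228×3.5×3.5/((3.5+5.5)(3.5+5.5)) = 34.481 kPa
Final effective stress: σ'_f = σ'_0 + Δσ = 40.535 + 34.481 = 75.016 kPa.
Normally consolidated clay, so the full stress increment lies on the virgin compression line:
S_c = C_c·H/(1+e₀)·log₁₀(σ'_f/σ'_0) = 0.39×4.4/(1+0.92)×log₁₀(75.016/40.535)
    = 0.89375 × 0.26732 = 0.2389 m

S_c ≈ 239 mm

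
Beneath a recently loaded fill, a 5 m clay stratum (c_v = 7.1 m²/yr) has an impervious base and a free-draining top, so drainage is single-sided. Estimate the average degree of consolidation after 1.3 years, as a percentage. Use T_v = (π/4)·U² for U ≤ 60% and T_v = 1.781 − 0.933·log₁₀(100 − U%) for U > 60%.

U ≈ 67.4 %

Drainage path length: H_d = H = 5 m (single drainage).
T_v = c_v·t/H_d² = 7.1×1.3/5² = 0.3692.
T_v = 0.3692 corresponds to the U > 60% branch:
U = 1 − 10^((1.781 − T_v)/0.933)/100 = 0.674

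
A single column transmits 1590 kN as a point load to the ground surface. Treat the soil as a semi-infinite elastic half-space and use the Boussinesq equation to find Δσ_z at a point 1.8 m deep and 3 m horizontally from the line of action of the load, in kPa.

Boussinesq vertical stress below a point load on an elastic half-space:
Δσ_z = 3P/(2πz²) · [1 + (r/z)²]^(−5/2)
r/z = 3/1.8 = 1.6667; [1+(r/z)²]^(−5/2) = 0.03605.
Δσ_z = 3×1590/(2π×1.8²) × 0.03605 = 234.31 × 0.03605 = 8.447 kPa

Δσ_z ≈ 8.45 kPa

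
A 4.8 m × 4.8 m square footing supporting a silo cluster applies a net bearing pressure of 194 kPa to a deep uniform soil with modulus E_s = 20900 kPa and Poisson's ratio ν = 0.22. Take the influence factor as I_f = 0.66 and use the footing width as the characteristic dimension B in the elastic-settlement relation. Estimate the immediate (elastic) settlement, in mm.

Immediate (elastic) settlement: S_e = q·B·(1−ν²)/E_s · I_f.
S_e = 194 × 4.8 × (1 − 0.22²) / 20900 × 0.66
    = 194 × 4.8 × 0.9516 / 20900 × 0.66
    = 0.02798 m = 27.98 mm

S_e ≈ 28 mm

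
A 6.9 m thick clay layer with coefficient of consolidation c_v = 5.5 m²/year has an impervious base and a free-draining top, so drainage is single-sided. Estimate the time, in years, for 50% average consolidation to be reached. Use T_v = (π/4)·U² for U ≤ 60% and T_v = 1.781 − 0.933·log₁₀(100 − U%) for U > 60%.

Drainage path length: H_d = H = 6.9 m (single drainage).
U ≤ 60%: T_v = (π/4)·U² = (π/4)×0.5² = 0.19635.
t = T_v·H_d²/c_v = 0.19635×6.9²/5.5 = 1.7 years.

t ≈ 1.7 years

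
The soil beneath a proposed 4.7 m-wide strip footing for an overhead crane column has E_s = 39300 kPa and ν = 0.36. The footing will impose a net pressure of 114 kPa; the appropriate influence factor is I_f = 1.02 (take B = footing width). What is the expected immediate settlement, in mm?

Immediate (elastic) settlement: S_e = q·B·(1−ν²)/E_s · I_f.
S_e = 114 × 4.7 × (1 − 0.36²) / 39300 × 1.02
    = 114 × 4.7 × 0.8704 / 39300 × 1.02
    = 0.0121 m = 12.1 mm

S_e ≈ 12.1 mm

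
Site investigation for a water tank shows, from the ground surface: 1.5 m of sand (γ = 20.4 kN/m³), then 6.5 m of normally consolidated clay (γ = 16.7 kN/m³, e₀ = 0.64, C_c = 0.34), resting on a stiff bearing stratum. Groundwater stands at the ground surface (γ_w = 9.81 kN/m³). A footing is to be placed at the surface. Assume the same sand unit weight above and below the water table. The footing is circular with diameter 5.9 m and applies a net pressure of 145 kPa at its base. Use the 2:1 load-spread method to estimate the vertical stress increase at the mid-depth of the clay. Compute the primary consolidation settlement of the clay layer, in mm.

Mid-depth of clay below the ground surface: z = 1.5 + 6.5/2 = 4.75 m.
Total vertical stress at mid-clay: σ_v = 20.4×1.5 + 16.7×3.25 = 84.875 kPa.
Pore pressure: u = 9.81×(4.75 − 0) = 46.598 kPa.
Initial effective stress: σ'_0 = σ_v − u = 84.875 − 46.598 = 38.277 kPa.
Stress increase at mid-clay by the 2:1 spreading method:
Δσ ≈ qD²/(D+z)² = 145×5.9²/(5.9+4.75)² = 44.501 kPa
Final effective stress: σ'_f = σ'_0 + Δσ = 38.277 + 44.501 = 82.778 kPa.
Normally consolidated clay, so the full stress increment lies on the virgin compression line:
S_c = C_c·H/(1+e₀)·log₁₀(σ'_f/σ'_0) = 0.34×6.5/(1+0.64)×log₁₀(82.778/38.277)
    = 1.3476 × 0.33498 = 0.4514 m

S_c ≈ 451 mm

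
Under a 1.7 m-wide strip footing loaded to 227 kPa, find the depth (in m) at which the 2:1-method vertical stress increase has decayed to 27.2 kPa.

z ≈ 12.5 m

2:1 spreading — at depth z the loaded area has grown by z in each plan dimension:
qB/(B+z) = Δσ_z ⇒ z = qB/Δσ_z − B = 227×1.7/27.2 − 1.7 = 12.49 m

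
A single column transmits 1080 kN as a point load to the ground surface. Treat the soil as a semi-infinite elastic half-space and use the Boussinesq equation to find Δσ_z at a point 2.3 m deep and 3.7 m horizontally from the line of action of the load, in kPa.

Δσ_z ≈ 4 kPa

Boussinesq vertical stress below a point load on an elastic half-space:
Δσ_z = 3P/(2πz²) · [1 + (r/z)²]^(−5/2)
r/z = 3.7/2.3 = 1.6087; [1+(r/z)²]^(−5/2) = 0.041011.
Δσ_z = 3×1080/(2π×2.3²) × 0.041011 = 97.479 × 0.041011 = 3.998 kPa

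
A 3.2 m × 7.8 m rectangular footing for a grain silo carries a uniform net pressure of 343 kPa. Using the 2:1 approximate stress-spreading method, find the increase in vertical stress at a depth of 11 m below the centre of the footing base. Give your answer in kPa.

By the 2:1 method the load spreads at 1 horizontal : 2 vertical, so at depth z the loaded area has grown by z in each plan dimension:
Δσ = qBL/((B+z)(L+z)) = 343×3.2×7.8/((3.2+11)(7.8+11)) = 32.07 kPa

Δσ_z ≈ 32.1 kPa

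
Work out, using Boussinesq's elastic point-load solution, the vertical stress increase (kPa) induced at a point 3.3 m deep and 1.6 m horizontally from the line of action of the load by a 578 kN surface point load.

Δσ_z ≈ 14.9 kPa

Boussinesq vertical stress below a point load on an elastic half-space:
Δσ_z = 3P/(2πz²) · [1 + (r/z)²]^(−5/2)
r/z = 1.6/3.3 = 0.48485; [1+(r/z)²]^(−5/2) = 0.58988.
Δσ_z = 3×578/(2π×3.3²) × 0.58988 = 25.342 × 0.58988 = 14.95 kPa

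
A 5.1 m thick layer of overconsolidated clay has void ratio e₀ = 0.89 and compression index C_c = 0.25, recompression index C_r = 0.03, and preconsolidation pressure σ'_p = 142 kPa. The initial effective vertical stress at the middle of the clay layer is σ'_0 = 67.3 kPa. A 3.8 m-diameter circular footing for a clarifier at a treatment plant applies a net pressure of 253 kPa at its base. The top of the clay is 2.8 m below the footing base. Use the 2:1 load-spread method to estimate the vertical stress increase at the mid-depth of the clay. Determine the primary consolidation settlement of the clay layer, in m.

S_c ≈ 0.0176 m

Mid-depth of clay below the footing base: z = 2.8 + 5.1/2 = 5.35 m.
Stress increase at mid-clay by the 2:1 spreading method:
Δσ ≈ qD²/(D+z)² = 253×3.8²/(3.8+5.35)² = 43.636 kPa
Final effective stress: σ'_f = 67.3 + 43.636 = 110.94 kPa.
σ'_f = 110.94 ≤ σ'_p = 142 kPa, so the clay remains overconsolidated and only the recompression index applies:
S_c = C_r·H/(1+e₀)·log₁₀(σ'_f/σ'_0) = 0.03×5.1/1.89×log₁₀(110.94/67.3)
    = 0.080952 × 0.21707 = 0.01757 m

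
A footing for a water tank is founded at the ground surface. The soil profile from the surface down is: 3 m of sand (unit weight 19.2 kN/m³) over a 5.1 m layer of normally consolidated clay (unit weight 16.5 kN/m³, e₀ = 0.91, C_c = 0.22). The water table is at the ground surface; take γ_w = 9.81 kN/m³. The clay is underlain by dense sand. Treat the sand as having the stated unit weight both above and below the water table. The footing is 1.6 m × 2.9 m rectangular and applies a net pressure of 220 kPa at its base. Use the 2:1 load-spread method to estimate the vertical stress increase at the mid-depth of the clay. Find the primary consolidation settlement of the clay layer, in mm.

Mid-depth of clay below the ground surface: z = 3 + 5.1/2 = 5.55 m.
Total vertical stress at mid-clay: σ_v = 19.2×3 + 16.5×2.55 = 99.675 kPa.
Pore pressure: u = 9.81×(5.55 − 0) = 54.446 kPa.
Initial effective stress: σ'_0 = σ_v − u = 99.675 − 54.446 = 45.229 kPa.
Stress increase at mid-clay by the 2:1 spreading method:
Δσ = qBL/((B+z)(L+z)) = 220×1.6×2.9/((1.6+5.55)(2.9+5.55)) = 16.896 kPa
Final effective stress: σ'_f = σ'_0 + Δσ = 45.229 + 16.896 = 62.125 kPa.
Normally consolidated clay, so the full stress increment lies on the virgin compression line:
S_c = C_c·H/(1+e₀)·log₁₀(σ'_f/σ'_0) = 0.22×5.1/(1+0.91)×log₁₀(62.125/45.229)
    = 0.58743 × 0.13785 = 0.08098 m

S_c ≈ 81 mm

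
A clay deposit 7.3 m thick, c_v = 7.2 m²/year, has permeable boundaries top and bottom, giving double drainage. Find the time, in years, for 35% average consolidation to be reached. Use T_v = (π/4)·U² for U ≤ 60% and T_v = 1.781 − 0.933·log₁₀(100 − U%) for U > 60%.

t ≈ 0.178 years

Drainage path length: H_d = H/2 = 3.65 m (double drainage).
U ≤ 60%: T_v = (π/4)·U² = (π/4)×0.35² = 0.096211.
t = T_v·H_d²/c_v = 0.096211×3.65²/7.2 = 0.178 years.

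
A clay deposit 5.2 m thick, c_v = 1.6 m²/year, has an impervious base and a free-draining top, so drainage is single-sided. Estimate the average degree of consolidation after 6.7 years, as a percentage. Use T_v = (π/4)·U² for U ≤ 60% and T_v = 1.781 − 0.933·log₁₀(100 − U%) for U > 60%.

Drainage path length: H_d = H = 5.2 m (single drainage).
T_v = c_v·t/H_d² = 1.6×6.7/5.2² = 0.39645.
T_v = 0.39645 corresponds to the U > 60% branch:
U = 1 − 10^((1.781 − T_v)/0.933)/100 = 0.6952

U ≈ 69.5 %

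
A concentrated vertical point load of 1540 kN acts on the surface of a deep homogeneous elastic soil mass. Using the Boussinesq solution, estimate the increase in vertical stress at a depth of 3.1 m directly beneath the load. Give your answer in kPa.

Δσ_z ≈ 76.5 kPa

Boussinesq vertical stress below a point load on an elastic half-space:
Δσ_z = 3P/(2πz²) · [1 + (r/z)²]^(−5/2)
r/z = 0/3.1 = 0; [1+(r/z)²]^(−5/2) = 1.
Δσ_z = 3×1540/(2π×3.1²) × 1 = 76.514 × 1 = 76.51 kPa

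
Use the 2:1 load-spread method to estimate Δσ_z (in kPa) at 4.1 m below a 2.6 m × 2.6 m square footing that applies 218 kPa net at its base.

Δσ_z ≈ 32.8 kPa

By the 2:1 method the load spreads at 1 horizontal : 2 vertical, so at depth z the loaded area has grown by z in each plan dimension:
Δσ = qBL/((B+z)(L+z)) = 218×2.6×2.6/((2.6+4.1)(2.6+4.1)) = 32.829 kPa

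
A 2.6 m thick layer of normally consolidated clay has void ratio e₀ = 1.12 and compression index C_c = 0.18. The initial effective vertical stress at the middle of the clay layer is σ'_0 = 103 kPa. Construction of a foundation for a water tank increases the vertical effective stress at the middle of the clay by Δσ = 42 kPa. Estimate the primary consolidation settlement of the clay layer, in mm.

Final effective stress: σ'_f = σ'_0 + Δσ = 103 + 42 = 145 kPa.
Normally consolidated clay, so the full stress increment lies on the virgin compression line:
S_c = C_c·H/(1+e₀)·log₁₀(σ'_f/σ'_0) = 0.18×2.6/(1+1.12)×log₁₀(145/103)
    = 0.22075 × 0.14853 = 0.03279 m

S_c ≈ 32.8 mm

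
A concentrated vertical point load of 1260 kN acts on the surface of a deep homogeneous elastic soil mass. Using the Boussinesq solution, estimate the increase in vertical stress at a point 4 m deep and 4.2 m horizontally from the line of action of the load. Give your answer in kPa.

Δσ_z ≈ 5.87 kPa

Boussinesq vertical stress below a point load on an elastic half-space:
Δσ_z = 3P/(2πz²) · [1 + (r/z)²]^(−5/2)
r/z = 4.2/4 = 1.05; [1+(r/z)²]^(−5/2) = 0.15601.
Δσ_z = 3×1260/(2π×4²) × 0.15601 = 37.6 × 0.15601 = 5.866 kPa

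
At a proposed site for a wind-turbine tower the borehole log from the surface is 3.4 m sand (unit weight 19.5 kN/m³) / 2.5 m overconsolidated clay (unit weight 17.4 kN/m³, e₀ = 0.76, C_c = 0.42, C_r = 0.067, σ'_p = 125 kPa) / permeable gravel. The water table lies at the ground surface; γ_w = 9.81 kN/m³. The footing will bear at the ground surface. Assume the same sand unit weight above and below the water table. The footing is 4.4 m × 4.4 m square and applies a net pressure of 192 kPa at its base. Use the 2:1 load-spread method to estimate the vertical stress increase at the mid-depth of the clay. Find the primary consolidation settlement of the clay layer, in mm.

S_c ≈ 30.1 mm

Mid-depth of clay below the ground surface: z = 3.4 + 2.5/2 = 4.65 m.
Total vertical stress at mid-clay: σ_v = 19.5×3.4 + 17.4×1.25 = 88.05 kPa.
Pore pressure: u = 9.81×(4.65 − 0) = 45.617 kPa.
Initial effective stress: σ'_0 = σ_v − u = 88.05 − 45.617 = 42.433 kPa.
Stress increase at mid-clay by the 2:1 spreading method:
Δσ = qBL/((B+z)(L+z)) = 192×4.4×4.4/((4.4+4.65)(4.4+4.65)) = 45.385 kPa
Final effective stress: σ'_f = 42.433 + 45.385 = 87.818 kPa.
σ'_f = 87.818 ≤ σ'_p = 125 kPa, so the clay remains overconsolidated and only the recompression index applies:
S_c = C_r·H/(1+e₀)·log₁₀(σ'_f/σ'_0) = 0.067×2.5/1.76×log₁₀(87.818/42.433)
    = 0.095174 × 0.31588 = 0.03006 m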